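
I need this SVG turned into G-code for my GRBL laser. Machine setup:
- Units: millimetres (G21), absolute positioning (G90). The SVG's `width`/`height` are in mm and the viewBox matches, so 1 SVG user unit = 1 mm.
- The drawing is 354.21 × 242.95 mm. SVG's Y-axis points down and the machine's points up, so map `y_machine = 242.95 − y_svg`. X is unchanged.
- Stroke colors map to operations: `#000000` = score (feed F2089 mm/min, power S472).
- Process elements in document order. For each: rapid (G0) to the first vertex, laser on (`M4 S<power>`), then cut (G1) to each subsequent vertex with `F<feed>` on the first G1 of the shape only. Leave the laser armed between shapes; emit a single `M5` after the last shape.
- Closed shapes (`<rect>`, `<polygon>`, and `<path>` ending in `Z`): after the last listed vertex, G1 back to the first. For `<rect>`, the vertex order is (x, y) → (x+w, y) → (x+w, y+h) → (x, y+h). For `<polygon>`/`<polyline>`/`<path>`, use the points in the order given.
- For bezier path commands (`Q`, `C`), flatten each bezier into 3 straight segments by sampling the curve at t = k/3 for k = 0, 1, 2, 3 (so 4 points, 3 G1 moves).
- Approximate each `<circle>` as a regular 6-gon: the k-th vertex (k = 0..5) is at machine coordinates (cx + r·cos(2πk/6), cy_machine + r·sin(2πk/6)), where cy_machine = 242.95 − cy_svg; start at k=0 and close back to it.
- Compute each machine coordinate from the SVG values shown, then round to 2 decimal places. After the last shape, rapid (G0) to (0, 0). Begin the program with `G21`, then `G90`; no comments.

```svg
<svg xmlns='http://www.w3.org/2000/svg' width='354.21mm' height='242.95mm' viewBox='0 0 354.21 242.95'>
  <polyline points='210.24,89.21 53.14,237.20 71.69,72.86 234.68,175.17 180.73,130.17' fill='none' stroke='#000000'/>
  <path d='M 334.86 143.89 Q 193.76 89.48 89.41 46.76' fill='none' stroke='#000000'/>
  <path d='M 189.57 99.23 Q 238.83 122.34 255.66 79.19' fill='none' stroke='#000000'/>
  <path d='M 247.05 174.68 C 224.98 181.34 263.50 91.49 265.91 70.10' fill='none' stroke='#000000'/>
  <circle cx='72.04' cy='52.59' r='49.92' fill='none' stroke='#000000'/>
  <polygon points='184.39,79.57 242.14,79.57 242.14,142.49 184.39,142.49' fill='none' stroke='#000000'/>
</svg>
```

G21
G90
G0 X210.24 Y153.74
M4 S472
G1 X53.14 Y5.75 F2089
G1 X71.69 Y170.09
G1 X234.68 Y67.78
G1 X180.73 Y112.78
G0 X334.86 Y99.06
M4 S472
G1 X244.88 Y134.03 F2089
G1 X163.06 Y166.41
G1 X89.41 Y196.19
G0 X189.57 Y143.72
M4 S472
G1 X218.81 Y135.68 F2089
G1 X240.84 Y142.36
G1 X255.66 Y163.76
G0 X247.05 Y68.27
M4 S472
G1 X241.60 Y87.67 F2089
G1 X255.04 Y134.75
G1 X265.91 Y172.85
G0 X121.96 Y190.36
M4 S472
G1 X97.00 Y233.59 F2089
G1 X47.08 Y233.59
G1 X22.12 Y190.36
G1 X47.08 Y147.13
G1 X97.00 Y147.13
G1 X121.96 Y190.36
G0 X184.39 Y163.38
M4 S472
G1 X242.14 Y163.38 F2089
G1 X242.14 Y100.46
G1 X184.39 Y100.46
G1 X184.39 Y163.38
M5
G0 X0.00 Y0.00

1 u = 1 mm; y_m = 242.95 − y.

[1] `<polyline>` open polyline, #000000→score S472 F2089: (210.24,153.74) → (53.14,5.75) → (71.69,170.09) → (234.68,67.78) → (180.73,112.78)

[2] `<path>` quadratic bezier, #000000→score S472 F2089: (334.86,99.06) → (244.88,134.03) → (163.06,166.41) → (89.41,196.19)

[3] `<path>` quadratic bezier, #000000→score S472 F2089: (189.57,143.72) → (218.81,135.68) → (240.84,142.36) → (255.66,163.76)

[4] `<path>` cubic bezier, #000000→score S472 F2089: (247.05,68.27) → (241.60,87.67) → (255.04,134.75) → (265.91,172.85)

[5] `<circle>` circle, #000000→score S472 F2089: (121.96,190.36) → (97.00,233.59) → (47.08,233.59) → (22.12,190.36) → (47.08,147.13) → (97.00,147.13) → (121.96,190.36) (closed)

[6] `<polygon>` rectangle, #000000→score S472 F2089: (184.39,163.38) → (242.14,163.38) → (242.14,100.46) → (184.39,100.46) → (184.39,163.38) (closed)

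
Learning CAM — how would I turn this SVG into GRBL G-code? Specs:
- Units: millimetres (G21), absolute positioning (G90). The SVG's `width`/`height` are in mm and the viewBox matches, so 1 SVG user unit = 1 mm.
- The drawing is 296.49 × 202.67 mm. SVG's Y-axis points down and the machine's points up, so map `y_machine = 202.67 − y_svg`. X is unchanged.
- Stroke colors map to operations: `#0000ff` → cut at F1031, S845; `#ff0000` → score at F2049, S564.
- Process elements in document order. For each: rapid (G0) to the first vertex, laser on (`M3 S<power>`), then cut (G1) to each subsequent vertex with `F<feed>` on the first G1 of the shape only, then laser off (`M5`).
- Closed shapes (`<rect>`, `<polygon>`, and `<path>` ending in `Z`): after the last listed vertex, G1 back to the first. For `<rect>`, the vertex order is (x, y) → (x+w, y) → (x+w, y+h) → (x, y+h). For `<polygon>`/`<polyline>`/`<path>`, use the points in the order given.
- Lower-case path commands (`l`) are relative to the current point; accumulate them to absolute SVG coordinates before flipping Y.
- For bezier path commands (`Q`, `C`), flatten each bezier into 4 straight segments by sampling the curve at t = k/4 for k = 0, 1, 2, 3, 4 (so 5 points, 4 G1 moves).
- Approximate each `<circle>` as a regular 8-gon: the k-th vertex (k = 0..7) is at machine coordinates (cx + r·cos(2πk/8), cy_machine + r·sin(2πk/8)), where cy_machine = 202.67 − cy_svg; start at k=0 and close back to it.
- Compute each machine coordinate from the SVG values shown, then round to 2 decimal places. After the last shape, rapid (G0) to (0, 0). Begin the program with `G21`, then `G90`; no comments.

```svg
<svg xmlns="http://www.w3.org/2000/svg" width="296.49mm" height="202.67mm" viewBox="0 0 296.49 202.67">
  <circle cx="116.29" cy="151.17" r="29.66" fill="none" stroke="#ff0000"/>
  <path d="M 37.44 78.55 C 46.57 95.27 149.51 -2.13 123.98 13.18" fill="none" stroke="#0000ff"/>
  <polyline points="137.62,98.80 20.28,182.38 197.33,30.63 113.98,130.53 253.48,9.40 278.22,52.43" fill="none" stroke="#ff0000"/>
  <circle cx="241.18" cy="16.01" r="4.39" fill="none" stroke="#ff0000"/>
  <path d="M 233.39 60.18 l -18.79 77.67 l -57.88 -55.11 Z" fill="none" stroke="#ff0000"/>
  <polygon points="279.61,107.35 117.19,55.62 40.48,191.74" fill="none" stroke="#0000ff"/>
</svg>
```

G21
G90
G0 X145.95 Y51.50
M3 S564
G1 X137.26 Y72.47 F2049
G1 X116.29 Y81.16
G1 X95.32 Y72.47
G1 X86.63 Y51.50
G1 X95.32 Y30.53
G1 X116.29 Y21.84
G1 X137.26 Y30.53
G1 X145.95 Y51.50
M5
G0 X37.44 Y124.12
M3 S845
G1 X58.40 Y129.43 F1031
G1 X93.71 Y156.28
G1 X122.51 Y183.38
G1 X123.98 Y189.49
M5
G0 X137.62 Y103.87
M3 S564
G1 X20.28 Y20.29 F2049
G1 X197.33 Y172.04
G1 X113.98 Y72.14
G1 X253.48 Y193.27
G1 X278.22 Y150.24
M5
G0 X245.57 Y186.66
M3 S564
G1 X244.28 Y189.76 F2049
G1 X241.18 Y191.05
G1 X238.08 Y189.76
G1 X236.79 Y186.66
G1 X238.08 Y183.56
G1 X241.18 Y182.27
G1 X244.28 Y183.56
G1 X245.57 Y186.66
M5
G0 X233.39 Y142.49
M3 S564
G1 X214.60 Y64.82 F2049
G1 X156.72 Y119.93
G1 X233.39 Y142.49
M5
G0 X279.61 Y95.32
M3 S845
G1 X117.19 Y147.05 F1031
G1 X40.48 Y10.93
G1 X279.61 Y95.32
M5
G0 X0.00 Y0.00

Since the viewBox matches the mm dimensions, user units are millimetres directly. The only transform is the Y-flip y_m = 202.67 − y_svg.

Shape 1 is a circle drawn with `<circle>`. Its stroke #ff0000 means score at S564, F2049. After flipping Y the toolpath is (145.95,51.50) → (137.26,72.47) → (116.29,81.16) → (95.32,72.47) → (86.63,51.50) → (95.32,30.53) → (116.29,21.84) → (137.26,30.53) → (145.95,51.50), returning to the start.

Shape 2 is a cubic bezier drawn with `<path>`. Its stroke #0000ff means cut at S845, F1031. After flipping Y the toolpath is (37.44,124.12) → (58.40,129.43) → (93.71,156.28) → (122.51,183.38) → (123.98,189.49).

Shape 3 is a open polyline drawn with `<polyline>`. Its stroke #ff0000 means score at S564, F2049. After flipping Y the toolpath is (137.62,103.87) → (20.28,20.29) → (197.33,172.04) → (113.98,72.14) → (253.48,193.27) → (278.22,150.24).

Shape 4 is a circle drawn with `<circle>`. Its stroke #ff0000 means score at S564, F2049. After flipping Y the toolpath is (245.57,186.66) → (244.28,189.76) → (241.18,191.05) → (238.08,189.76) → (236.79,186.66) → (238.08,183.56) → (241.18,182.27) → (244.28,183.56) → (245.57,186.66), returning to the start.

Shape 5 is a regular polygon drawn with `<path>`. Its stroke #ff0000 means score at S564, F2049. After flipping Y the toolpath is (233.39,142.49) → (214.60,64.82) → (156.72,119.93) → (233.39,142.49), returning to the start.

Shape 6 is a closed polygon drawn with `<polygon>`. Its stroke #0000ff means cut at S845, F1031. After flipping Y the toolpath is (279.61,95.32) → (117.19,147.05) → (40.48,10.93) → (279.61,95.32), returning to the start.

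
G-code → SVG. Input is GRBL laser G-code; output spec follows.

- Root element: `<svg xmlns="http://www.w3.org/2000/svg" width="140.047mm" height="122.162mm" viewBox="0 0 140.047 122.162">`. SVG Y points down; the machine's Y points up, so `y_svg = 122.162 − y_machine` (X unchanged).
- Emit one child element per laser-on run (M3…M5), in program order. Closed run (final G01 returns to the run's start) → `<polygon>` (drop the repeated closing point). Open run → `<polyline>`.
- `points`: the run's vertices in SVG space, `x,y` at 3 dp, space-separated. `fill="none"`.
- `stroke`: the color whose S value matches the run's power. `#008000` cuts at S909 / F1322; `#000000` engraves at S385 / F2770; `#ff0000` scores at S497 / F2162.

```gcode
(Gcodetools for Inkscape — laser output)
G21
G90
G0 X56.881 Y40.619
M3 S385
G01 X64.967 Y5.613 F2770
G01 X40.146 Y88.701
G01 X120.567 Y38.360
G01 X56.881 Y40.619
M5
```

Each laser-on run becomes one SVG element. Flip Y back into SVG space with y_svg = 122.162 − y_machine. Every run uses S385, so all elements get stroke `#000000` (engrave).

Run 1: The run returns to its start, so emit a `<polygon>` with points (Y-flipped): 56.881,81.543 64.967,116.549 40.146,33.461 120.567,83.802.

<svg xmlns="http://www.w3.org/2000/svg" width="140.047mm" height="122.162mm" viewBox="0 0 140.047 122.162">
  <polygon points="56.881,81.543 64.967,116.549 40.146,33.461 120.567,83.802" fill="none" stroke="#000000"/>
</svg>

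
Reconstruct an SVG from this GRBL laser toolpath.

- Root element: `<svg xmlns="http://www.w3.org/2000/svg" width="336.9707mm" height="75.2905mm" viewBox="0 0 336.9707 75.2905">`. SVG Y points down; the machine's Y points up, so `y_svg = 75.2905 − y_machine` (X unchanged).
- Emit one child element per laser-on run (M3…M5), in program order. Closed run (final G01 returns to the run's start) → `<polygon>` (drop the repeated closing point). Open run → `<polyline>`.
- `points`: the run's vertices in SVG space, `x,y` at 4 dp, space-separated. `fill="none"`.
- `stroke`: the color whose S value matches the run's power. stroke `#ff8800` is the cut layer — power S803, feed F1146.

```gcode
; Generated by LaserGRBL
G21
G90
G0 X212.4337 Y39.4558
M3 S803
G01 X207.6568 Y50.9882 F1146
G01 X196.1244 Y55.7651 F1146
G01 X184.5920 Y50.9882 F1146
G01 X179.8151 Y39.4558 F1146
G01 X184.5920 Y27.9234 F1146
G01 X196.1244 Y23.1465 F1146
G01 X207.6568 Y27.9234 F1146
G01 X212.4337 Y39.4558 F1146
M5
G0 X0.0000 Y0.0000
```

<svg xmlns="http://www.w3.org/2000/svg" width="336.9707mm" height="75.2905mm" viewBox="0 0 336.9707 75.2905">
  <polygon points="212.4337,35.8347 207.6568,24.3023 196.1244,19.5254 184.5920,24.3023 179.8151,35.8347 184.5920,47.3671 196.1244,52.1440 207.6568,47.3671" fill="none" stroke="#ff8800"/>
</svg>

y_svg = 75.2905 − y_m. Every run uses S803, so all elements get stroke `#ff8800` (cut).

[1] closed run; points: 212.4337,35.8347 207.6568,24.3023 196.1244,19.5254 184.5920,24.3023 179.8151,35.8347 184.5920,47.3671 196.1244,52.1440 207.6568,47.3671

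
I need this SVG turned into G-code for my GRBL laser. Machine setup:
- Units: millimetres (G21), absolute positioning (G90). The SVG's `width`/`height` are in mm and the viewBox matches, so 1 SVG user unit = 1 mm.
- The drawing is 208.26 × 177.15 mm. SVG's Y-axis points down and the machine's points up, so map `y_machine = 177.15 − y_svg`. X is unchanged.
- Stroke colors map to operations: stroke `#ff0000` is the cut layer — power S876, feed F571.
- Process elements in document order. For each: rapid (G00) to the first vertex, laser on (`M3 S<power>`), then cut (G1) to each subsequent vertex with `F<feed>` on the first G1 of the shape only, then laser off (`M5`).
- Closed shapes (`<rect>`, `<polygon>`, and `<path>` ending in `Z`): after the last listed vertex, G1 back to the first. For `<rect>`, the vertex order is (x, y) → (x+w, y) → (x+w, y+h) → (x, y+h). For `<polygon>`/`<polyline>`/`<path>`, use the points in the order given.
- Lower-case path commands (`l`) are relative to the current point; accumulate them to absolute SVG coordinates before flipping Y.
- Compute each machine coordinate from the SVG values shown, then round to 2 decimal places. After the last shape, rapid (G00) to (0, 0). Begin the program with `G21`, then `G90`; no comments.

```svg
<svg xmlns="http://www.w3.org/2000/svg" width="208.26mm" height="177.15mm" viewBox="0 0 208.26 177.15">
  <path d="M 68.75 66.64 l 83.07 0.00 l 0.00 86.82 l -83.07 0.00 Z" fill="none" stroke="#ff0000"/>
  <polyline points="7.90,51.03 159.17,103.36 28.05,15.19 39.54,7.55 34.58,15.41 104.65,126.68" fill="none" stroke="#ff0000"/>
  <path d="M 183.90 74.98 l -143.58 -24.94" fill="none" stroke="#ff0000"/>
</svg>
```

viewBox `0 0 208.26 177.15` with mm width/height → 1 unit = 1 mm. Flip: y_m = 177.15 − y_svg.

**Shape 1** — `<path>` rectangle, stroke `#ff0000` → cut (S876, F571). Machine vertices: (68.75,110.51) → (151.82,110.51) → (151.82,23.69) → (68.75,23.69) → (68.75,110.51). Closed: final G1 returns to the first vertex.

**Shape 2** — `<polyline>` open polyline, stroke `#ff0000` → cut (S876, F571). Machine vertices: (7.90,126.12) → (159.17,73.79) → (28.05,161.96) → (39.54,169.60) → (34.58,161.74) → (104.65,50.47). Open path.

**Shape 3** — `<path>` line segment, stroke `#ff0000` → cut (S876, F571). Machine vertices: (183.90,102.17) → (40.32,127.11). Open path.

G21
G90
G00 X68.75 Y110.51
M3 S876
G1 X151.82 Y110.51 F571
G1 X151.82 Y23.69
G1 X68.75 Y23.69
G1 X68.75 Y110.51
M5
G00 X7.90 Y126.12
M3 S876
G1 X159.17 Y73.79 F571
G1 X28.05 Y161.96
G1 X39.54 Y169.60
G1 X34.58 Y161.74
G1 X104.65 Y50.47
M5
G00 X183.90 Y102.17
M3 S876
G1 X40.32 Y127.11 F571
M5
G00 X0.00 Y0.00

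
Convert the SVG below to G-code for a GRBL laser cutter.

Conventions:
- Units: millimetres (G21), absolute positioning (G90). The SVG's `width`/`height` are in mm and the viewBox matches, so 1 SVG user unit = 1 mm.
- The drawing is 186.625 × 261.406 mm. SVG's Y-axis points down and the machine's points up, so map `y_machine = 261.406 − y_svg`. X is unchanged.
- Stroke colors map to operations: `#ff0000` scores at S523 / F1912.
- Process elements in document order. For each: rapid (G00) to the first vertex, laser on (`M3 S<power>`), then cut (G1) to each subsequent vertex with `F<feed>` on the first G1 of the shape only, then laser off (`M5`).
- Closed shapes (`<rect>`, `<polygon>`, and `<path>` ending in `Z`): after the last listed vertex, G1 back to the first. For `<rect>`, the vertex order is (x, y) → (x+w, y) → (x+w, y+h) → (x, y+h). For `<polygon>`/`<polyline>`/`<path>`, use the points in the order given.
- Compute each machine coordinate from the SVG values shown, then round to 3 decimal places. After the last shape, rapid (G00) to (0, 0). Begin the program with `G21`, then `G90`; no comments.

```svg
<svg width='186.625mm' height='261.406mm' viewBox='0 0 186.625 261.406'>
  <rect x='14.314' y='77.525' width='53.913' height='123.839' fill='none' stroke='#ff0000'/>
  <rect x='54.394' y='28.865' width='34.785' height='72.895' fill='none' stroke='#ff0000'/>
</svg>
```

Since the viewBox matches the mm dimensions, user units are millimetres directly. The only transform is the Y-flip y_m = 261.406 − y_svg.

Shape 1 is a rectangle drawn with `<rect>`. Its stroke #ff0000 means score at S523, F1912. After flipping Y the toolpath is (14.314,183.881) → (68.227,183.881) → (68.227,60.042) → (14.314,60.042) → (14.314,183.881), returning to the start.

Shape 2 is a rectangle drawn with `<rect>`. Its stroke #ff0000 means score at S523, F1912. After flipping Y the toolpath is (54.394,232.541) → (89.179,232.541) → (89.179,159.646) → (54.394,159.646) → (54.394,232.541), returning to the start.

G21
G90
G00 X14.314 Y183.881
M3 S523
G1 X68.227 Y183.881 F1912
G1 X68.227 Y60.042
G1 X14.314 Y60.042
G1 X14.314 Y183.881
M5
G00 X54.394 Y232.541
M3 S523
G1 X89.179 Y232.541 F1912
G1 X89.179 Y159.646
G1 X54.394 Y159.646
G1 X54.394 Y232.541
M5
G00 X0.000 Y0.000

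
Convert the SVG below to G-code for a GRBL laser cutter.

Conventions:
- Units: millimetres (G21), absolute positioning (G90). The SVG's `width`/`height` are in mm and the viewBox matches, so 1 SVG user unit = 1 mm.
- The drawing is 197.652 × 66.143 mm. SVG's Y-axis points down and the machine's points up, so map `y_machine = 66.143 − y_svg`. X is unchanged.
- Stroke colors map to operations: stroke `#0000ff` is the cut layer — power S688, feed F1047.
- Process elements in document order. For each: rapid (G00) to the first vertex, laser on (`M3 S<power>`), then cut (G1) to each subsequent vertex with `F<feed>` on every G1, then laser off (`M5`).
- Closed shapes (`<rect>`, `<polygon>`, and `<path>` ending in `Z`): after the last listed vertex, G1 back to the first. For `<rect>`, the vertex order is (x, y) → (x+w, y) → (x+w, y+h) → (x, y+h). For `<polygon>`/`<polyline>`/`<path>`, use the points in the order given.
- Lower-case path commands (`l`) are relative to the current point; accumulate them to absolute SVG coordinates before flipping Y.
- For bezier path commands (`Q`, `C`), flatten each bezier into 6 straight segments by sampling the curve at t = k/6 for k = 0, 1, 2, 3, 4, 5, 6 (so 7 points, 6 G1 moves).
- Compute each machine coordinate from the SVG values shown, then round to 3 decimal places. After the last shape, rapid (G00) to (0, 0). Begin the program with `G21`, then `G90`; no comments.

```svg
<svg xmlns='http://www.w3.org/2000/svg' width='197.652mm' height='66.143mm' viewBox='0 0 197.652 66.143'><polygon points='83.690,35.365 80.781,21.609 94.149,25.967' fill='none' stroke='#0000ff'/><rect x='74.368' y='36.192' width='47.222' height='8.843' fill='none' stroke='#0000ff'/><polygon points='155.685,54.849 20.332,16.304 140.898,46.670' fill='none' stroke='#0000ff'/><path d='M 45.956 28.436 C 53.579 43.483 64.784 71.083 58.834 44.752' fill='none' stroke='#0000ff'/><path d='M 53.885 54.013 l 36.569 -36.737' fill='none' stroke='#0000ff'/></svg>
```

viewBox `0 0 197.652 66.143` with mm width/height → 1 unit = 1 mm. Flip: y_m = 66.143 − y_svg.

**Shape 1** — `<polygon>` regular polygon, stroke `#0000ff` → cut (S688, F1047). Machine vertices: (83.690,30.778) → (80.781,44.534) → (94.149,40.176) → (83.690,30.778). Closed: final G1 returns to the first vertex.

**Shape 2** — `<rect>` rectangle, stroke `#0000ff` → cut (S688, F1047). Machine vertices: (74.368,29.951) → (121.590,29.951) → (121.590,21.108) → (74.368,21.108) → (74.368,29.951). Closed: final G1 returns to the first vertex.

**Shape 3** — `<polygon>` closed polygon, stroke `#0000ff` → cut (S688, F1047). Machine vertices: (155.685,11.294) → (20.332,49.839) → (140.898,19.473) → (155.685,11.294). Closed: final G1 returns to the first vertex.

**Shape 4** — `<path>` cubic bezier, stroke `#0000ff` → cut (S688, F1047). Control points (SVG): P0=(45.956,28.436), P1=(53.579,43.483), P2=(64.784,71.083), P3=(58.834,44.752); sampled at t=k/6. Machine vertices: (45.956,37.707) → (49.970,29.445) → (54.005,20.938) → (57.485,14.032) → (59.834,10.575) → (60.475,12.412) → (58.834,21.391). Open path.

**Shape 5** — `<path>` line segment, stroke `#0000ff` → cut (S688, F1047). Machine vertices: (53.885,12.130) → (90.454,48.867). Open path.

G21
G90
G00 X83.690 Y30.778
M3 S688
G1 X80.781 Y44.534 F1047
G1 X94.149 Y40.176 F1047
G1 X83.690 Y30.778 F1047
M5
G00 X74.368 Y29.951
M3 S688
G1 X121.590 Y29.951 F1047
G1 X121.590 Y21.108 F1047
G1 X74.368 Y21.108 F1047
G1 X74.368 Y29.951 F1047
M5
G00 X155.685 Y11.294
M3 S688
G1 X20.332 Y49.839 F1047
G1 X140.898 Y19.473 F1047
G1 X155.685 Y11.294 F1047
M5
G00 X45.956 Y37.707
M3 S688
G1 X49.970 Y29.445 F1047
G1 X54.005 Y20.938 F1047
G1 X57.485 Y14.032 F1047
G1 X59.834 Y10.575 F1047
G1 X60.475 Y12.412 F1047
G1 X58.834 Y21.391 F1047
M5
G00 X53.885 Y12.130
M3 S688
G1 X90.454 Y48.867 F1047
M5
G00 X0.000 Y0.000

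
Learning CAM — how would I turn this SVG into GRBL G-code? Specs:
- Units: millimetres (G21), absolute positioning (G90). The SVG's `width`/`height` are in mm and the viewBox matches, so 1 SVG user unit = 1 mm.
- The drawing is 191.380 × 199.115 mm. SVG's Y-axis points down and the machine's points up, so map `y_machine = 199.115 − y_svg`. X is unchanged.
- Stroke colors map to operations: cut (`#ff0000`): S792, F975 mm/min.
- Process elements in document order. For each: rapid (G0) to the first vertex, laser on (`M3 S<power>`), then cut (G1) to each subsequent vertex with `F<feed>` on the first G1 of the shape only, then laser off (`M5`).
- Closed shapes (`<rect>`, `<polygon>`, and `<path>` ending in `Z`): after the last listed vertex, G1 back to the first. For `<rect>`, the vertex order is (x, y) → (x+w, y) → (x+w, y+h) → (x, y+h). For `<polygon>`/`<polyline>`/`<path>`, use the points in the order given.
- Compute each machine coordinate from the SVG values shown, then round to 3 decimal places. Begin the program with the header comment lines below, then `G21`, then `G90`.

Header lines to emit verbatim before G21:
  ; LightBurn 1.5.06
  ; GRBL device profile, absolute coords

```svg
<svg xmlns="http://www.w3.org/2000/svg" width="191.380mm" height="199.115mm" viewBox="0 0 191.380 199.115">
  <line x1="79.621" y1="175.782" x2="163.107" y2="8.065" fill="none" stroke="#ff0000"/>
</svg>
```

1 u = 1 mm; y_m = 199.115 − y.

[1] `<line>` line segment, #ff0000→cut S792 F975: (79.621,23.333) → (163.107,191.050)

; LightBurn 1.5.06
; GRBL device profile, absolute coords
G21
G90
G0 X79.621 Y23.333
M3 S792
G1 X163.107 Y191.050 F975
M5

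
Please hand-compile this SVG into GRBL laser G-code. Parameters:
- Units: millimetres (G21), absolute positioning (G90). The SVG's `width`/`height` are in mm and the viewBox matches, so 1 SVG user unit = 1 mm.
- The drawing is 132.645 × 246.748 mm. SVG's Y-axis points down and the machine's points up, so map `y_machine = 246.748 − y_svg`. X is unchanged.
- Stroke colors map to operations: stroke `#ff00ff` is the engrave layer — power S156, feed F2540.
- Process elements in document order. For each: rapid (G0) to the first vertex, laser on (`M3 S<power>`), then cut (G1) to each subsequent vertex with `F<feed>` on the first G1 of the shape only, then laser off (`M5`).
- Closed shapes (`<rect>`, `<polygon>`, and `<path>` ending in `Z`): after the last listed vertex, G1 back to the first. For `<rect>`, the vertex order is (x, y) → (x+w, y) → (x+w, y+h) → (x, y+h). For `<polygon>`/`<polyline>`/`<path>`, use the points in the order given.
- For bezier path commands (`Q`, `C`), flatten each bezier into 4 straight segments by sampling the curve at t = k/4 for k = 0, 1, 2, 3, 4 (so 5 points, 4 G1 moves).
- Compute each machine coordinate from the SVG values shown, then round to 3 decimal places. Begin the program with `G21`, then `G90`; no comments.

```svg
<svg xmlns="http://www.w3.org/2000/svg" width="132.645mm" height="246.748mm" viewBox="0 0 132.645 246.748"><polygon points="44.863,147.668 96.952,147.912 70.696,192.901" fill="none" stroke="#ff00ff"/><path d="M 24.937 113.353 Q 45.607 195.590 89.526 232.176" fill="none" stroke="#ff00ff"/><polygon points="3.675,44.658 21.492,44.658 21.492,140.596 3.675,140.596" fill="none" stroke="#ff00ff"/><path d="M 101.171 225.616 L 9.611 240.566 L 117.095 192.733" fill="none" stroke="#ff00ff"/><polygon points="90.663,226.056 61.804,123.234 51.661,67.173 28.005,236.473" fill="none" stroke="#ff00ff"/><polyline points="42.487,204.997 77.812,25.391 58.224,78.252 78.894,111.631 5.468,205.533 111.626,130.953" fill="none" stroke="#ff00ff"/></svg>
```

G21
G90
G0 X44.863 Y99.080
M3 S156
G1 X96.952 Y98.836 F2540
G1 X70.696 Y53.847
G1 X44.863 Y99.080
M5
G0 X24.937 Y133.395
M3 S156
G1 X36.725 Y95.130 F2540
G1 X51.419 Y62.571
G1 X69.020 Y35.718
G1 X89.526 Y14.572
M5
G0 X3.675 Y202.090
M3 S156
G1 X21.492 Y202.090 F2540
G1 X21.492 Y106.152
G1 X3.675 Y106.152
G1 X3.675 Y202.090
M5
G0 X101.171 Y21.132
M3 S156
G1 X9.611 Y6.182 F2540
G1 X117.095 Y54.015
M5
G0 X90.663 Y20.692
M3 S156
G1 X61.804 Y123.514 F2540
G1 X51.661 Y179.575
G1 X28.005 Y10.275
G1 X90.663 Y20.692
M5
G0 X42.487 Y41.751
M3 S156
G1 X77.812 Y221.357 F2540
G1 X58.224 Y168.496
G1 X78.894 Y135.117
G1 X5.468 Y41.215
G1 X111.626 Y115.795
M5

Since the viewBox matches the mm dimensions, user units are millimetres directly. The only transform is the Y-flip y_m = 246.748 − y_svg.

Shape 1 is a regular polygon drawn with `<polygon>`. Its stroke #ff00ff means engrave at S156, F2540. After flipping Y the toolpath is (44.863,99.080) → (96.952,98.836) → (70.696,53.847) → (44.863,99.080), returning to the start.

Shape 2 is a quadratic bezier drawn with `<path>`. Its stroke #ff00ff means engrave at S156, F2540. After flipping Y the toolpath is (24.937,133.395) → (36.725,95.130) → (51.419,62.571) → (69.020,35.718) → (89.526,14.572).

Shape 3 is a rectangle drawn with `<polygon>`. Its stroke #ff00ff means engrave at S156, F2540. After flipping Y the toolpath is (3.675,202.090) → (21.492,202.090) → (21.492,106.152) → (3.675,106.152) → (3.675,202.090), returning to the start.

Shape 4 is a open polyline drawn with `<path>`. Its stroke #ff00ff means engrave at S156, F2540. After flipping Y the toolpath is (101.171,21.132) → (9.611,6.182) → (117.095,54.015).

Shape 5 is a closed polygon drawn with `<polygon>`. Its stroke #ff00ff means engrave at S156, F2540. After flipping Y the toolpath is (90.663,20.692) → (61.804,123.514) → (51.661,179.575) → (28.005,10.275) → (90.663,20.692), returning to the start.

Shape 6 is a open polyline drawn with `<polyline>`. Its stroke #ff00ff means engrave at S156, F2540. After flipping Y the toolpath is (42.487,41.751) → (77.812,221.357) → (58.224,168.496) → (78.894,135.117) → (5.468,41.215) → (111.626,115.795).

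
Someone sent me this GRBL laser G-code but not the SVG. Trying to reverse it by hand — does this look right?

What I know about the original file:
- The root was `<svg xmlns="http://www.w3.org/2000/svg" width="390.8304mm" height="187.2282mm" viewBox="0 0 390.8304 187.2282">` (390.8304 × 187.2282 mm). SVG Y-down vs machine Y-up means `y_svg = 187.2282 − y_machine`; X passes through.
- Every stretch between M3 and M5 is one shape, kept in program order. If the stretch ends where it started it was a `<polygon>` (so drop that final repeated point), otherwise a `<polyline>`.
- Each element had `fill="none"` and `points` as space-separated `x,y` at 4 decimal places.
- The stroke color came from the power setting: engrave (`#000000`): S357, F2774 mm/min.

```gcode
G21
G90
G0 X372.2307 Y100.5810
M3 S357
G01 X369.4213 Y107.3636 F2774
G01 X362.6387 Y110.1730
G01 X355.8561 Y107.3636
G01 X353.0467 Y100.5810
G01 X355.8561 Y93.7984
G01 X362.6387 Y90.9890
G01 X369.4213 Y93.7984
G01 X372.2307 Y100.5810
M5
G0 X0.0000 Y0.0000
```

<svg xmlns="http://www.w3.org/2000/svg" width="390.8304mm" height="187.2282mm" viewBox="0 0 390.8304 187.2282">
  <polygon points="372.2307,86.6472 369.4213,79.8646 362.6387,77.0552 355.8561,79.8646 353.0467,86.6472 355.8561,93.4298 362.6387,96.2392 369.4213,93.4298" fill="none" stroke="#000000"/>
</svg>

Machine Y-up, SVG Y-down with viewBox height 187.2282, so y_svg = 187.2282 − y_machine; X carries over. Every run uses S357, so all elements get stroke `#000000` (engrave).

Run 1: The run returns to its start, so emit a `<polygon>` with points (Y-flipped): 372.2307,86.6472 369.4213,79.8646 362.6387,77.0552 355.8561,79.8646 353.0467,86.6472 355.8561,93.4298 362.6387,96.2392 369.4213,93.4298.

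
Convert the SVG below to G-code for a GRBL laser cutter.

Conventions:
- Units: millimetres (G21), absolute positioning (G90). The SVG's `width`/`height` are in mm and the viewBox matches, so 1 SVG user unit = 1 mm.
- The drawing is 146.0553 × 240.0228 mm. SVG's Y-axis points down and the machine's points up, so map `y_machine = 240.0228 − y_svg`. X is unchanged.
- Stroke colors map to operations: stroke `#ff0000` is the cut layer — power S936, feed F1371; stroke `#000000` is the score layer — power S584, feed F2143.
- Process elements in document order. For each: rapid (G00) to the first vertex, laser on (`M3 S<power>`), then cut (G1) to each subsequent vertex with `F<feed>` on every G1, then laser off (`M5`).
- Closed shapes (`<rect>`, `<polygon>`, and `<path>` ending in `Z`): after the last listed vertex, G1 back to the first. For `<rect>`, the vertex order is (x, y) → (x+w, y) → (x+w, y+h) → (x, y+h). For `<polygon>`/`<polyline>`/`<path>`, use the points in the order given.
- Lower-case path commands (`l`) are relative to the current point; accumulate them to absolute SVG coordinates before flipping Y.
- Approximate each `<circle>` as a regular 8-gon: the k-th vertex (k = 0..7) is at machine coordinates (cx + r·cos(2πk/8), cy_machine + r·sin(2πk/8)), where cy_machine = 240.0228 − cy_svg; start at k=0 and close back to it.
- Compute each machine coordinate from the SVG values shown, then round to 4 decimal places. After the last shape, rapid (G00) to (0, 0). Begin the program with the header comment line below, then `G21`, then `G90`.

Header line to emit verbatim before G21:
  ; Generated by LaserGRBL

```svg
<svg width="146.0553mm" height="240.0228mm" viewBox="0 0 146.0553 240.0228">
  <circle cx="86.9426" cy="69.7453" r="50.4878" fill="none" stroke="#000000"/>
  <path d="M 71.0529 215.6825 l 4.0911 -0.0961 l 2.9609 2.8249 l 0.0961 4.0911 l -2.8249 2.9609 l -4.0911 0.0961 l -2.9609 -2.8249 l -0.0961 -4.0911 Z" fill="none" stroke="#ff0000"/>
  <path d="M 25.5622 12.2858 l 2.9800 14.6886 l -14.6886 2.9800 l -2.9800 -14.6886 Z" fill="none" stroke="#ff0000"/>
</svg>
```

1 u = 1 mm; y_m = 240.0228 − y.

[1] `<circle>` circle, #000000→score S584 F2143: (137.4304,170.2775) → (122.6429,205.9778) → (86.9426,220.7653) → (51.2423,205.9778) → (36.4548,170.2775) → (51.2423,134.5772) → (86.9426,119.7897) → (122.6429,134.5772) → (137.4304,170.2775) (closed)

[2] `<path>` regular polygon, #ff0000→cut S936 F1371: (71.0529,24.3403) → (75.1440,24.4364) → (78.1049,21.6115) → (78.2010,17.5204) → (75.3761,14.5595) → (71.2850,14.4634) → (68.3241,17.2883) → (68.2280,21.3794) → (71.0529,24.3403) (closed)

[3] `<path>` regular polygon, #ff0000→cut S936 F1371: (25.5622,227.7370) → (28.5422,213.0484) → (13.8536,210.0684) → (10.8736,224.7570) → (25.5622,227.7370) (closed)

; Generated by LaserGRBL
G21
G90
G00 X137.4304 Y170.2775
M3 S584
G1 X122.6429 Y205.9778 F2143
G1 X86.9426 Y220.7653 F2143
G1 X51.2423 Y205.9778 F2143
G1 X36.4548 Y170.2775 F2143
G1 X51.2423 Y134.5772 F2143
G1 X86.9426 Y119.7897 F2143
G1 X122.6429 Y134.5772 F2143
G1 X137.4304 Y170.2775 F2143
M5
G00 X71.0529 Y24.3403
M3 S936
G1 X75.1440 Y24.4364 F1371
G1 X78.1049 Y21.6115 F1371
G1 X78.2010 Y17.5204 F1371
G1 X75.3761 Y14.5595 F1371
G1 X71.2850 Y14.4634 F1371
G1 X68.3241 Y17.2883 F1371
G1 X68.2280 Y21.3794 F1371
G1 X71.0529 Y24.3403 F1371
M5
G00 X25.5622 Y227.7370
M3 S936
G1 X28.5422 Y213.0484 F1371
G1 X13.8536 Y210.0684 F1371
G1 X10.8736 Y224.7570 F1371
G1 X25.5622 Y227.7370 F1371
M5
G00 X0.0000 Y0.0000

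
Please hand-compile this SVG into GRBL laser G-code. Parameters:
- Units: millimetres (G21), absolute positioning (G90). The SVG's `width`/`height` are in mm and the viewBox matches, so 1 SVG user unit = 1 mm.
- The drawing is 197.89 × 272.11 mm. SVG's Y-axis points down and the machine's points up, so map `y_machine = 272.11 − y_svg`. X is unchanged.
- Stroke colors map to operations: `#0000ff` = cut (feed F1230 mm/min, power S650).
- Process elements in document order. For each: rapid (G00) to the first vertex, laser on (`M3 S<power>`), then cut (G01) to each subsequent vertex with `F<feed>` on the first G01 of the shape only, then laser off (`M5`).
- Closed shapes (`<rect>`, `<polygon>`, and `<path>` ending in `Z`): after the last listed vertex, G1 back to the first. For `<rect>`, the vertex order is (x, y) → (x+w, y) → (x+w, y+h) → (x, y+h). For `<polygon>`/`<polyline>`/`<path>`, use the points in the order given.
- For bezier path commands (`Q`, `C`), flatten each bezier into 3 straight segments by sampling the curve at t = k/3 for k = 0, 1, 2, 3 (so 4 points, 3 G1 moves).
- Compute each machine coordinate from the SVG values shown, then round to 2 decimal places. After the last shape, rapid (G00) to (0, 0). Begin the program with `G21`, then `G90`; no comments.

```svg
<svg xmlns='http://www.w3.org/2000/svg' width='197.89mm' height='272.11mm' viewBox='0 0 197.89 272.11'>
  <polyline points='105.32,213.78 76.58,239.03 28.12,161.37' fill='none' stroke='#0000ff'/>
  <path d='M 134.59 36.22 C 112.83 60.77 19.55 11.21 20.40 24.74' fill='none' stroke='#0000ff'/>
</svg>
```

viewBox `0 0 197.89 272.11` with mm width/height → 1 unit = 1 mm. Flip: y_m = 272.11 − y_svg.

**Shape 1** — `<polyline>` open polyline, stroke `#0000ff` → cut (S650, F1230). Machine vertices: (105.32,58.33) → (76.58,33.08) → (28.12,110.74). Open path.

**Shape 2** — `<path>` cubic bezier, stroke `#0000ff` → cut (S650, F1230). Control points (SVG): P0=(134.59,36.22), P1=(112.83,60.77), P2=(19.55,11.21), P3=(20.40,24.74); sampled at t=k/3. Machine vertices: (134.59,235.89) → (95.13,230.96) → (44.79,244.95) → (20.40,247.37). Open path.

G21
G90
G00 X105.32 Y58.33
M3 S650
G01 X76.58 Y33.08 F1230
G01 X28.12 Y110.74
M5
G00 X134.59 Y235.89
M3 S650
G01 X95.13 Y230.96 F1230
G01 X44.79 Y244.95
G01 X20.40 Y247.37
M5
G00 X0.00 Y0.00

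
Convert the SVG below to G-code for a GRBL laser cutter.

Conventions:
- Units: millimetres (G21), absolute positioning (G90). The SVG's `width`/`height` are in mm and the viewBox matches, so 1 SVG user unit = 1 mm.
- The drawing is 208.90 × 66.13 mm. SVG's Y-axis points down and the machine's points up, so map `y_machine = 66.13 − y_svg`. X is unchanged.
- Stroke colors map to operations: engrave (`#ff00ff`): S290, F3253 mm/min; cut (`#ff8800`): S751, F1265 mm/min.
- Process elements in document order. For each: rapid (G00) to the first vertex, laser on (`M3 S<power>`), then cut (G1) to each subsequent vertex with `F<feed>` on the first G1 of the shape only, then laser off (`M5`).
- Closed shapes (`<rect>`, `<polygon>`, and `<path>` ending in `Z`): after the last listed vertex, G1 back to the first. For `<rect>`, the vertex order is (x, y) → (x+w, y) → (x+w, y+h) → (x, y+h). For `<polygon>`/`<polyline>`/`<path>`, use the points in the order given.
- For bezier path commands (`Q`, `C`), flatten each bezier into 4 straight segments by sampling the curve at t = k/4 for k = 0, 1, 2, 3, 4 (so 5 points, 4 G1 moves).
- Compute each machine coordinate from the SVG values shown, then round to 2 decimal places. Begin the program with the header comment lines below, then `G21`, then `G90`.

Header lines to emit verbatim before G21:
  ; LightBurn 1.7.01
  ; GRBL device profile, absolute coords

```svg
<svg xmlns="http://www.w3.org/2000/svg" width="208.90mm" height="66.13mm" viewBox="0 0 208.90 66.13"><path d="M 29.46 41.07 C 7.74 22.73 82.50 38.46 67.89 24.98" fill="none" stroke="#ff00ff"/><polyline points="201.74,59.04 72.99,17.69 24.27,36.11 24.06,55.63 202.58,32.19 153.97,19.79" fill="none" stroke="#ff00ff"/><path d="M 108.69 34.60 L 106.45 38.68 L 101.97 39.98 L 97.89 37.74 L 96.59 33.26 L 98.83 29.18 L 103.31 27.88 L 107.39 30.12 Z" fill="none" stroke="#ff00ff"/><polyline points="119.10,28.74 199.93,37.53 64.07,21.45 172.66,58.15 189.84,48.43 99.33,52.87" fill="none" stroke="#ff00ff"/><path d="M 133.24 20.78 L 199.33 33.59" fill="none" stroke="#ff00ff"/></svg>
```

; LightBurn 1.7.01
; GRBL device profile, absolute coords
G21
G90
G00 X29.46 Y25.06
M3 S290
G1 X28.36 Y33.42 F3253
G1 X46.01 Y34.93
G1 X64.99 Y35.53
G1 X67.89 Y41.15
M5
G00 X201.74 Y7.09
M3 S290
G1 X72.99 Y48.44 F3253
G1 X24.27 Y30.02
G1 X24.06 Y10.50
G1 X202.58 Y33.94
G1 X153.97 Y46.34
M5
G00 X108.69 Y31.53
M3 S290
G1 X106.45 Y27.45 F3253
G1 X101.97 Y26.15
G1 X97.89 Y28.39
G1 X96.59 Y32.87
G1 X98.83 Y36.95
G1 X103.31 Y38.25
G1 X107.39 Y36.01
G1 X108.69 Y31.53
M5
G00 X119.10 Y37.39
M3 S290
G1 X199.93 Y28.60 F3253
G1 X64.07 Y44.68
G1 X172.66 Y7.98
G1 X189.84 Y17.70
G1 X99.33 Y13.26
M5
G00 X133.24 Y45.35
M3 S290
G1 X199.33 Y32.54 F3253
M5

viewBox `0 0 208.90 66.13` with mm width/height → 1 unit = 1 mm. Flip: y_m = 66.13 − y_svg.

**Shape 1** — `<path>` cubic bezier, stroke `#ff00ff` → engrave (S290, F3253). Control points (SVG): P0=(29.46,41.07), P1=(7.74,22.73), P2=(82.50,38.46), P3=(67.89,24.98); sampled at t=k/4. Machine vertices: (29.46,25.06) → (28.36,33.42) → (46.01,34.93) → (64.99,35.53) → (67.89,41.15). Open path.

**Shape 2** — `<polyline>` open polyline, stroke `#ff00ff` → engrave (S290, F3253). Machine vertices: (201.74,7.09) → (72.99,48.44) → (24.27,30.02) → (24.06,10.50) → (202.58,33.94) → (153.97,46.34). Open path.

**Shape 3** — `<path>` regular polygon, stroke `#ff00ff` → engrave (S290, F3253). Machine vertices: (108.69,31.53) → (106.45,27.45) → (101.97,26.15) → (97.89,28.39) → (96.59,32.87) → (98.83,36.95) → (103.31,38.25) → (107.39,36.01) → (108.69,31.53). Closed: final G1 returns to the first vertex.

**Shape 4** — `<polyline>` open polyline, stroke `#ff00ff` → engrave (S290, F3253). Machine vertices: (119.10,37.39) → (199.93,28.60) → (64.07,44.68) → (172.66,7.98) → (189.84,17.70) → (99.33,13.26). Open path.

**Shape 5** — `<path>` line segment, stroke `#ff00ff` → engrave (S290, F3253). Machine vertices: (133.24,45.35) → (199.33,32.54). Open path.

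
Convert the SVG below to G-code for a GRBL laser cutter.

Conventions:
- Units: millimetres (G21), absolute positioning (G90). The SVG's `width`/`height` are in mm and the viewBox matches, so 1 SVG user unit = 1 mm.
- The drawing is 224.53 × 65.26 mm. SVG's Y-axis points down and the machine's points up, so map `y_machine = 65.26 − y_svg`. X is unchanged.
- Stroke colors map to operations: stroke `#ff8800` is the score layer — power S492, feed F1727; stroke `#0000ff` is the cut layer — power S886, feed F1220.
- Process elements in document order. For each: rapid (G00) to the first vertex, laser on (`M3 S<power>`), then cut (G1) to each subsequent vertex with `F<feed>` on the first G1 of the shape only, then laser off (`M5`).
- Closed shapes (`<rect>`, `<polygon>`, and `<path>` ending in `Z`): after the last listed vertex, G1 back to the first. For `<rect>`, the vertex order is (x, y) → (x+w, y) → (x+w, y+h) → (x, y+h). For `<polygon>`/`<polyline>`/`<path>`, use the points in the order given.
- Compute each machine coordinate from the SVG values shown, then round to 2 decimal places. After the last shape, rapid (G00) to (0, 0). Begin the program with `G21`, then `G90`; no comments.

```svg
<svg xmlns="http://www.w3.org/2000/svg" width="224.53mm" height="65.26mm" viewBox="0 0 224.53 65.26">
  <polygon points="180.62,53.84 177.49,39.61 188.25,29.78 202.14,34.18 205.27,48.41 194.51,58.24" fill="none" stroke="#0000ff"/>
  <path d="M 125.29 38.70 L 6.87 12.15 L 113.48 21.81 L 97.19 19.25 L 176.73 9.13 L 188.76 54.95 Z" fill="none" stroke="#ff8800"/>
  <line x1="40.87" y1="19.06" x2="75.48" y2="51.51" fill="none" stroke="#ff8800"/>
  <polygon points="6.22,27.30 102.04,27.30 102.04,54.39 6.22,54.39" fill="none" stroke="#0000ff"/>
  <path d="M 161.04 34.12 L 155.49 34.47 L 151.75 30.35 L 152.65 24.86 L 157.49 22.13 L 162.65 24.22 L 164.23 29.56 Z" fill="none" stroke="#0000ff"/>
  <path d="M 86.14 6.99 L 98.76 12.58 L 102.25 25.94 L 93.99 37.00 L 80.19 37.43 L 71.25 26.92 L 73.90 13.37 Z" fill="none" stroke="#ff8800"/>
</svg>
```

viewBox `0 0 224.53 65.26` with mm width/height → 1 unit = 1 mm. Flip: y_m = 65.26 − y_svg.

**Shape 1** — `<polygon>` regular polygon, stroke `#0000ff` → cut (S886, F1220). Machine vertices: (180.62,11.42) → (177.49,25.65) → (188.25,35.48) → (202.14,31.08) → (205.27,16.85) → (194.51,7.02) → (180.62,11.42). Closed: final G1 returns to the first vertex.

**Shape 2** — `<path>` closed polygon, stroke `#ff8800` → score (S492, F1727). Machine vertices: (125.29,26.56) → (6.87,53.11) → (113.48,43.45) → (97.19,46.01) → (176.73,56.13) → (188.76,10.31) → (125.29,26.56). Closed: final G1 returns to the first vertex.

**Shape 3** — `<line>` line segment, stroke `#ff8800` → score (S492, F1727). Machine vertices: (40.87,46.20) → (75.48,13.75). Open path.

**Shape 4** — `<polygon>` rectangle, stroke `#0000ff` → cut (S886, F1220). Machine vertices: (6.22,37.96) → (102.04,37.96) → (102.04,10.87) → (6.22,10.87) → (6.22,37.96). Closed: final G1 returns to the first vertex.

**Shape 5** — `<path>` regular polygon, stroke `#0000ff` → cut (S886, F1220). Machine vertices: (161.04,31.14) → (155.49,30.79) → (151.75,34.91) → (152.65,40.40) → (157.49,43.13) → (162.65,41.04) → (164.23,35.70) → (161.04,31.14). Closed: final G1 returns to the first vertex.

**Shape 6** — `<path>` regular polygon, stroke `#ff8800` → score (S492, F1727). Machine vertices: (86.14,58.27) → (98.76,52.68) → (102.25,39.32) → (93.99,28.26) → (80.19,27.83) → (71.25,38.34) → (73.90,51.89) → (86.14,58.27). Closed: final G1 returns to the first vertex.

G21
G90
G00 X180.62 Y11.42
M3 S886
G1 X177.49 Y25.65 F1220
G1 X188.25 Y35.48
G1 X202.14 Y31.08
G1 X205.27 Y16.85
G1 X194.51 Y7.02
G1 X180.62 Y11.42
M5
G00 X125.29 Y26.56
M3 S492
G1 X6.87 Y53.11 F1727
G1 X113.48 Y43.45
G1 X97.19 Y46.01
G1 X176.73 Y56.13
G1 X188.76 Y10.31
G1 X125.29 Y26.56
M5
G00 X40.87 Y46.20
M3 S492
G1 X75.48 Y13.75 F1727
M5
G00 X6.22 Y37.96
M3 S886
G1 X102.04 Y37.96 F1220
G1 X102.04 Y10.87
G1 X6.22 Y10.87
G1 X6.22 Y37.96
M5
G00 X161.04 Y31.14
M3 S886
G1 X155.49 Y30.79 F1220
G1 X151.75 Y34.91
G1 X152.65 Y40.40
G1 X157.49 Y43.13
G1 X162.65 Y41.04
G1 X164.23 Y35.70
G1 X161.04 Y31.14
M5
G00 X86.14 Y58.27
M3 S492
G1 X98.76 Y52.68 F1727
G1 X102.25 Y39.32
G1 X93.99 Y28.26
G1 X80.19 Y27.83
G1 X71.25 Y38.34
G1 X73.90 Y51.89
G1 X86.14 Y58.27
M5
G00 X0.00 Y0.00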